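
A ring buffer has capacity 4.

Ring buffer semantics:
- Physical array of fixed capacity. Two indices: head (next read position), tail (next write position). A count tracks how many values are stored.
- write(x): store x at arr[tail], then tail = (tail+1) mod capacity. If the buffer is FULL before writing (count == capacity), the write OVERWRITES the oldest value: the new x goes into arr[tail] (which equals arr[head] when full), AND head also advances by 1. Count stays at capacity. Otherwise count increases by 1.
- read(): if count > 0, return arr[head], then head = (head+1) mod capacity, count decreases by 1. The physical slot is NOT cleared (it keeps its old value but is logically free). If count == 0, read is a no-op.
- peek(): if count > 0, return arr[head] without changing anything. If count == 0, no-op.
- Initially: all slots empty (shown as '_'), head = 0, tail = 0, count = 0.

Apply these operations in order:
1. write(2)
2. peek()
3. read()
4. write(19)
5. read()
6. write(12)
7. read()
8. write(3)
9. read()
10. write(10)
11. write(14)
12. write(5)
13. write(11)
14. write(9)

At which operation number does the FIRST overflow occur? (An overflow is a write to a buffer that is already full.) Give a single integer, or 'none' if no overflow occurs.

Answer: 14

Derivation:
After op 1 (write(2)): arr=[2 _ _ _] head=0 tail=1 count=1
After op 2 (peek()): arr=[2 _ _ _] head=0 tail=1 count=1
After op 3 (read()): arr=[2 _ _ _] head=1 tail=1 count=0
After op 4 (write(19)): arr=[2 19 _ _] head=1 tail=2 count=1
After op 5 (read()): arr=[2 19 _ _] head=2 tail=2 count=0
After op 6 (write(12)): arr=[2 19 12 _] head=2 tail=3 count=1
After op 7 (read()): arr=[2 19 12 _] head=3 tail=3 count=0
After op 8 (write(3)): arr=[2 19 12 3] head=3 tail=0 count=1
After op 9 (read()): arr=[2 19 12 3] head=0 tail=0 count=0
After op 10 (write(10)): arr=[10 19 12 3] head=0 tail=1 count=1
After op 11 (write(14)): arr=[10 14 12 3] head=0 tail=2 count=2
After op 12 (write(5)): arr=[10 14 5 3] head=0 tail=3 count=3
After op 13 (write(11)): arr=[10 14 5 11] head=0 tail=0 count=4
After op 14 (write(9)): arr=[9 14 5 11] head=1 tail=1 count=4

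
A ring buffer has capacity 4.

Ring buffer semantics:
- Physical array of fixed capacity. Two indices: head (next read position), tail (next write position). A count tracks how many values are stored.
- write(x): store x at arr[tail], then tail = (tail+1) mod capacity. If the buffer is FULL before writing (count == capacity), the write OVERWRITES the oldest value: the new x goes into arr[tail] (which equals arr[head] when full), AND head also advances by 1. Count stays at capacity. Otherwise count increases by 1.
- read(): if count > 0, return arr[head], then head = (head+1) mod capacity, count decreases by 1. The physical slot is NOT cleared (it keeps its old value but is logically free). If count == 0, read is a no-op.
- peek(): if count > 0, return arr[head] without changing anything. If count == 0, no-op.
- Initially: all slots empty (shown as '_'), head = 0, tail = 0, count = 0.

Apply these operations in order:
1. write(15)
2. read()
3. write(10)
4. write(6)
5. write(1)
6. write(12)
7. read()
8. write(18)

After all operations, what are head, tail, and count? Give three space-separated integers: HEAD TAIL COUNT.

Answer: 2 2 4

Derivation:
After op 1 (write(15)): arr=[15 _ _ _] head=0 tail=1 count=1
After op 2 (read()): arr=[15 _ _ _] head=1 tail=1 count=0
After op 3 (write(10)): arr=[15 10 _ _] head=1 tail=2 count=1
After op 4 (write(6)): arr=[15 10 6 _] head=1 tail=3 count=2
After op 5 (write(1)): arr=[15 10 6 1] head=1 tail=0 count=3
After op 6 (write(12)): arr=[12 10 6 1] head=1 tail=1 count=4
After op 7 (read()): arr=[12 10 6 1] head=2 tail=1 count=3
After op 8 (write(18)): arr=[12 18 6 1] head=2 tail=2 count=4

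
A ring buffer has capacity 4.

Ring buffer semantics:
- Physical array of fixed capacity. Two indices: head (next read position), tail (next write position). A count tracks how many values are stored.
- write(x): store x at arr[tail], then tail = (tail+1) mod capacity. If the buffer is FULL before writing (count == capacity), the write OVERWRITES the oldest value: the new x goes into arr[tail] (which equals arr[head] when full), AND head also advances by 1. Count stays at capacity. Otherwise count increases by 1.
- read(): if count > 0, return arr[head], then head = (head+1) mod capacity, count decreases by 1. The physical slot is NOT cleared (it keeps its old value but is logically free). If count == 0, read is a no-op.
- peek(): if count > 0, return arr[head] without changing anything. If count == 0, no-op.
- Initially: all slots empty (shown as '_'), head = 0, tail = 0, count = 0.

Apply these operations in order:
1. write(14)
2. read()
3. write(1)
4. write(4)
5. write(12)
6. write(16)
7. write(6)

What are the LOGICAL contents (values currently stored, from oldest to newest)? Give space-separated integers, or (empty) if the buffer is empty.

Answer: 4 12 16 6

Derivation:
After op 1 (write(14)): arr=[14 _ _ _] head=0 tail=1 count=1
After op 2 (read()): arr=[14 _ _ _] head=1 tail=1 count=0
After op 3 (write(1)): arr=[14 1 _ _] head=1 tail=2 count=1
After op 4 (write(4)): arr=[14 1 4 _] head=1 tail=3 count=2
After op 5 (write(12)): arr=[14 1 4 12] head=1 tail=0 count=3
After op 6 (write(16)): arr=[16 1 4 12] head=1 tail=1 count=4
After op 7 (write(6)): arr=[16 6 4 12] head=2 tail=2 count=4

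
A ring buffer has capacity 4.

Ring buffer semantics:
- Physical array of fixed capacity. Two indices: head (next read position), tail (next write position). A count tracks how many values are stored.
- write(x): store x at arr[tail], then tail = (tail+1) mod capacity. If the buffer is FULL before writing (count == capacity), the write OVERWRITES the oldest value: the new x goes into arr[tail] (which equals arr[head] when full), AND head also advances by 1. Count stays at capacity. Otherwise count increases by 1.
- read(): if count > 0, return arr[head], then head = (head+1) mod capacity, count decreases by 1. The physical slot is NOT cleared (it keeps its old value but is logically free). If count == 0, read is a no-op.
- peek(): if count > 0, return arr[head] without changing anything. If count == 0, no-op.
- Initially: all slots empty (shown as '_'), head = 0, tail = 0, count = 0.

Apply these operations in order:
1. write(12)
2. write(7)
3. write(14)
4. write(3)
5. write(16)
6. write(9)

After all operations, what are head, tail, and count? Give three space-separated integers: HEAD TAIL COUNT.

Answer: 2 2 4

Derivation:
After op 1 (write(12)): arr=[12 _ _ _] head=0 tail=1 count=1
After op 2 (write(7)): arr=[12 7 _ _] head=0 tail=2 count=2
After op 3 (write(14)): arr=[12 7 14 _] head=0 tail=3 count=3
After op 4 (write(3)): arr=[12 7 14 3] head=0 tail=0 count=4
After op 5 (write(16)): arr=[16 7 14 3] head=1 tail=1 count=4
After op 6 (write(9)): arr=[16 9 14 3] head=2 tail=2 count=4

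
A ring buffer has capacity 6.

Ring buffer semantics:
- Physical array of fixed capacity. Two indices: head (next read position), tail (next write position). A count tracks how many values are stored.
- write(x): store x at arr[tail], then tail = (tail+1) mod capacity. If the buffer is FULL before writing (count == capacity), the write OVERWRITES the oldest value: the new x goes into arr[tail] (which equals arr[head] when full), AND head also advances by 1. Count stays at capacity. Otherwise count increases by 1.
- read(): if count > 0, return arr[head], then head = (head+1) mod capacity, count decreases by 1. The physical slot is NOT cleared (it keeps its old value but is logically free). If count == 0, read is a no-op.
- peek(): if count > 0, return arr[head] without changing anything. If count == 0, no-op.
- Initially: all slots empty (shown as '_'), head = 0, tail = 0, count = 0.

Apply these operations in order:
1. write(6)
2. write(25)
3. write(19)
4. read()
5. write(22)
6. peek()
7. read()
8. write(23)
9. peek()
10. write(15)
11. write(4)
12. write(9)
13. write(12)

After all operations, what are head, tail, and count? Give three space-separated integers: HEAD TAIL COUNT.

After op 1 (write(6)): arr=[6 _ _ _ _ _] head=0 tail=1 count=1
After op 2 (write(25)): arr=[6 25 _ _ _ _] head=0 tail=2 count=2
After op 3 (write(19)): arr=[6 25 19 _ _ _] head=0 tail=3 count=3
After op 4 (read()): arr=[6 25 19 _ _ _] head=1 tail=3 count=2
After op 5 (write(22)): arr=[6 25 19 22 _ _] head=1 tail=4 count=3
After op 6 (peek()): arr=[6 25 19 22 _ _] head=1 tail=4 count=3
After op 7 (read()): arr=[6 25 19 22 _ _] head=2 tail=4 count=2
After op 8 (write(23)): arr=[6 25 19 22 23 _] head=2 tail=5 count=3
After op 9 (peek()): arr=[6 25 19 22 23 _] head=2 tail=5 count=3
After op 10 (write(15)): arr=[6 25 19 22 23 15] head=2 tail=0 count=4
After op 11 (write(4)): arr=[4 25 19 22 23 15] head=2 tail=1 count=5
After op 12 (write(9)): arr=[4 9 19 22 23 15] head=2 tail=2 count=6
After op 13 (write(12)): arr=[4 9 12 22 23 15] head=3 tail=3 count=6

Answer: 3 3 6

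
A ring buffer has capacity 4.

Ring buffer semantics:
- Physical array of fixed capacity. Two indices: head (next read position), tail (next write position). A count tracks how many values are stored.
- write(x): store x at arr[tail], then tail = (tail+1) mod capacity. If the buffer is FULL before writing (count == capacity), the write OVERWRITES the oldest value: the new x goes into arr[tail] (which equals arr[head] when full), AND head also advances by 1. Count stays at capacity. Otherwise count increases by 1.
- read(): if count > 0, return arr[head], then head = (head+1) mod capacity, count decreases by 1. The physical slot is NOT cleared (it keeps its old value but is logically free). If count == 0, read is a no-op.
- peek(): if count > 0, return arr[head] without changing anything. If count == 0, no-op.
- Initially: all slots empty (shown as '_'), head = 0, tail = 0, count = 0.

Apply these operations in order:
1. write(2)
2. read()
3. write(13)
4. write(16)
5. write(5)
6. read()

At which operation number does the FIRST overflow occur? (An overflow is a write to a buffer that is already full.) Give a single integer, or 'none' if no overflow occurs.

Answer: none

Derivation:
After op 1 (write(2)): arr=[2 _ _ _] head=0 tail=1 count=1
After op 2 (read()): arr=[2 _ _ _] head=1 tail=1 count=0
After op 3 (write(13)): arr=[2 13 _ _] head=1 tail=2 count=1
After op 4 (write(16)): arr=[2 13 16 _] head=1 tail=3 count=2
After op 5 (write(5)): arr=[2 13 16 5] head=1 tail=0 count=3
After op 6 (read()): arr=[2 13 16 5] head=2 tail=0 count=2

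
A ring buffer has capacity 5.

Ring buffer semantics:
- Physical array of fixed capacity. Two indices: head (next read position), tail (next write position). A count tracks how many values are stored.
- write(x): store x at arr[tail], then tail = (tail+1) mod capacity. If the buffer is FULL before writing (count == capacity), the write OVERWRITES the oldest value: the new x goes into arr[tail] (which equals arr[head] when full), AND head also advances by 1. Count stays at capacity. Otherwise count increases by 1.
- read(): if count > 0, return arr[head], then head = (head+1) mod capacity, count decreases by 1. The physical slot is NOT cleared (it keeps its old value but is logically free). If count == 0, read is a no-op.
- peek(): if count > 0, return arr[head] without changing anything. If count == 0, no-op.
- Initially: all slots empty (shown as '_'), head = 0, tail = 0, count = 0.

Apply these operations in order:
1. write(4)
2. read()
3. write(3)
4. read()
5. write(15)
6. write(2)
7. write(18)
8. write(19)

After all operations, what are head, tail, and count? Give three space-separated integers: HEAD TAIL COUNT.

After op 1 (write(4)): arr=[4 _ _ _ _] head=0 tail=1 count=1
After op 2 (read()): arr=[4 _ _ _ _] head=1 tail=1 count=0
After op 3 (write(3)): arr=[4 3 _ _ _] head=1 tail=2 count=1
After op 4 (read()): arr=[4 3 _ _ _] head=2 tail=2 count=0
After op 5 (write(15)): arr=[4 3 15 _ _] head=2 tail=3 count=1
After op 6 (write(2)): arr=[4 3 15 2 _] head=2 tail=4 count=2
After op 7 (write(18)): arr=[4 3 15 2 18] head=2 tail=0 count=3
After op 8 (write(19)): arr=[19 3 15 2 18] head=2 tail=1 count=4

Answer: 2 1 4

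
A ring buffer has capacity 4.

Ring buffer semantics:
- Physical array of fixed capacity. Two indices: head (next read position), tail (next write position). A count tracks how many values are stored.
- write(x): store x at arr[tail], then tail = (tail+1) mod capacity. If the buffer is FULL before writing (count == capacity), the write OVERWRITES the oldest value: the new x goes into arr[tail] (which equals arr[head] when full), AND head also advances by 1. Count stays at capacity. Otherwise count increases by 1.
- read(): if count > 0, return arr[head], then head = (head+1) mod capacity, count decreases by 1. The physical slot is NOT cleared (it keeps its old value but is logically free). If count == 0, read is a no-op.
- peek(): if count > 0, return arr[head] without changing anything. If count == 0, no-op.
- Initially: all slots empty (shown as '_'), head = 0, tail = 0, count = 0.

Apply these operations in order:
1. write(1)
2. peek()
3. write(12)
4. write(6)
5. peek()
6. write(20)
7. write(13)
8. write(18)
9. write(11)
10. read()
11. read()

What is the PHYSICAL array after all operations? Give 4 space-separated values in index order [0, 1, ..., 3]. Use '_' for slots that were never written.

Answer: 13 18 11 20

Derivation:
After op 1 (write(1)): arr=[1 _ _ _] head=0 tail=1 count=1
After op 2 (peek()): arr=[1 _ _ _] head=0 tail=1 count=1
After op 3 (write(12)): arr=[1 12 _ _] head=0 tail=2 count=2
After op 4 (write(6)): arr=[1 12 6 _] head=0 tail=3 count=3
After op 5 (peek()): arr=[1 12 6 _] head=0 tail=3 count=3
After op 6 (write(20)): arr=[1 12 6 20] head=0 tail=0 count=4
After op 7 (write(13)): arr=[13 12 6 20] head=1 tail=1 count=4
After op 8 (write(18)): arr=[13 18 6 20] head=2 tail=2 count=4
After op 9 (write(11)): arr=[13 18 11 20] head=3 tail=3 count=4
After op 10 (read()): arr=[13 18 11 20] head=0 tail=3 count=3
After op 11 (read()): arr=[13 18 11 20] head=1 tail=3 count=2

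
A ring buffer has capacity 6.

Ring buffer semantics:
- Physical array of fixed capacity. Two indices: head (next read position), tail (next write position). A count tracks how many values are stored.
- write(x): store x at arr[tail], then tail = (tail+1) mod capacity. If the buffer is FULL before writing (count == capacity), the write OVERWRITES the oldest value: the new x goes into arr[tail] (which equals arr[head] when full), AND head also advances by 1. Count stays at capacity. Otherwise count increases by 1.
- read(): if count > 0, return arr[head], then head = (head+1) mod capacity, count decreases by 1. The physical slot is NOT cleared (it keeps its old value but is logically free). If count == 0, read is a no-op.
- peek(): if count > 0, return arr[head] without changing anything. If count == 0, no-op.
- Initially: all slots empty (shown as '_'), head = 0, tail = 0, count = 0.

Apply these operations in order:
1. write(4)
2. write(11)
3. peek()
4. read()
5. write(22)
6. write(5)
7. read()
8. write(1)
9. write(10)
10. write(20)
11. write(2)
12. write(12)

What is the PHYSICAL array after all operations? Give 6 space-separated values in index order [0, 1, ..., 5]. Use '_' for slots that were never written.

Answer: 20 2 12 5 1 10

Derivation:
After op 1 (write(4)): arr=[4 _ _ _ _ _] head=0 tail=1 count=1
After op 2 (write(11)): arr=[4 11 _ _ _ _] head=0 tail=2 count=2
After op 3 (peek()): arr=[4 11 _ _ _ _] head=0 tail=2 count=2
After op 4 (read()): arr=[4 11 _ _ _ _] head=1 tail=2 count=1
After op 5 (write(22)): arr=[4 11 22 _ _ _] head=1 tail=3 count=2
After op 6 (write(5)): arr=[4 11 22 5 _ _] head=1 tail=4 count=3
After op 7 (read()): arr=[4 11 22 5 _ _] head=2 tail=4 count=2
After op 8 (write(1)): arr=[4 11 22 5 1 _] head=2 tail=5 count=3
After op 9 (write(10)): arr=[4 11 22 5 1 10] head=2 tail=0 count=4
After op 10 (write(20)): arr=[20 11 22 5 1 10] head=2 tail=1 count=5
After op 11 (write(2)): arr=[20 2 22 5 1 10] head=2 tail=2 count=6
After op 12 (write(12)): arr=[20 2 12 5 1 10] head=3 tail=3 count=6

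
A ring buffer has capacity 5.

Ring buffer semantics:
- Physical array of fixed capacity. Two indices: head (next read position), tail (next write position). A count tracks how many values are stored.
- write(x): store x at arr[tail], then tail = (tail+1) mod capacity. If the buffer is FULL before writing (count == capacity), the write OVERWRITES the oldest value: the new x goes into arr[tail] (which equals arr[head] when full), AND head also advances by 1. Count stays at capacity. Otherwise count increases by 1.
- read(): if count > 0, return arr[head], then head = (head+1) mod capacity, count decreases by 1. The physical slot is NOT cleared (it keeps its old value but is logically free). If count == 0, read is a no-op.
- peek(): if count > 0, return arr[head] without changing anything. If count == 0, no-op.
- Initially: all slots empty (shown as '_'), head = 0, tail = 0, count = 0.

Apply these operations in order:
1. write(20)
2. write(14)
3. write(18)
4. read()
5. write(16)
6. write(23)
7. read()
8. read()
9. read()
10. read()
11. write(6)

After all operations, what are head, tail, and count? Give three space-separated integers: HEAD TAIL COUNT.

After op 1 (write(20)): arr=[20 _ _ _ _] head=0 tail=1 count=1
After op 2 (write(14)): arr=[20 14 _ _ _] head=0 tail=2 count=2
After op 3 (write(18)): arr=[20 14 18 _ _] head=0 tail=3 count=3
After op 4 (read()): arr=[20 14 18 _ _] head=1 tail=3 count=2
After op 5 (write(16)): arr=[20 14 18 16 _] head=1 tail=4 count=3
After op 6 (write(23)): arr=[20 14 18 16 23] head=1 tail=0 count=4
After op 7 (read()): arr=[20 14 18 16 23] head=2 tail=0 count=3
After op 8 (read()): arr=[20 14 18 16 23] head=3 tail=0 count=2
After op 9 (read()): arr=[20 14 18 16 23] head=4 tail=0 count=1
After op 10 (read()): arr=[20 14 18 16 23] head=0 tail=0 count=0
After op 11 (write(6)): arr=[6 14 18 16 23] head=0 tail=1 count=1

Answer: 0 1 1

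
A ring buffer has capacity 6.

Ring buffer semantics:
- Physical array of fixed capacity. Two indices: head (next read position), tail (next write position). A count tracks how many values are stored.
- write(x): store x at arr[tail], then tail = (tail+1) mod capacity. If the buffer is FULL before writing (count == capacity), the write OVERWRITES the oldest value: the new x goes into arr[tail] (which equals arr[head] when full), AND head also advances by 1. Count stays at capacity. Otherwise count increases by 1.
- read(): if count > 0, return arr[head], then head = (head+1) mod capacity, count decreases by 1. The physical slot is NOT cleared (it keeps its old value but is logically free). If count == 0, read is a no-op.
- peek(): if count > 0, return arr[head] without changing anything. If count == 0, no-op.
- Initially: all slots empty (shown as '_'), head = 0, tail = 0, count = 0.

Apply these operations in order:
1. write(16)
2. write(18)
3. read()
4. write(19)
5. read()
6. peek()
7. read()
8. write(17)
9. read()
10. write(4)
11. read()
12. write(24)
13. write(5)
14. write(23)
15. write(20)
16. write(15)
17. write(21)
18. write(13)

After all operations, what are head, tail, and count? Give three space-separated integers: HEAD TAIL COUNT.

Answer: 0 0 6

Derivation:
After op 1 (write(16)): arr=[16 _ _ _ _ _] head=0 tail=1 count=1
After op 2 (write(18)): arr=[16 18 _ _ _ _] head=0 tail=2 count=2
After op 3 (read()): arr=[16 18 _ _ _ _] head=1 tail=2 count=1
After op 4 (write(19)): arr=[16 18 19 _ _ _] head=1 tail=3 count=2
After op 5 (read()): arr=[16 18 19 _ _ _] head=2 tail=3 count=1
After op 6 (peek()): arr=[16 18 19 _ _ _] head=2 tail=3 count=1
After op 7 (read()): arr=[16 18 19 _ _ _] head=3 tail=3 count=0
After op 8 (write(17)): arr=[16 18 19 17 _ _] head=3 tail=4 count=1
After op 9 (read()): arr=[16 18 19 17 _ _] head=4 tail=4 count=0
After op 10 (write(4)): arr=[16 18 19 17 4 _] head=4 tail=5 count=1
After op 11 (read()): arr=[16 18 19 17 4 _] head=5 tail=5 count=0
After op 12 (write(24)): arr=[16 18 19 17 4 24] head=5 tail=0 count=1
After op 13 (write(5)): arr=[5 18 19 17 4 24] head=5 tail=1 count=2
After op 14 (write(23)): arr=[5 23 19 17 4 24] head=5 tail=2 count=3
After op 15 (write(20)): arr=[5 23 20 17 4 24] head=5 tail=3 count=4
After op 16 (write(15)): arr=[5 23 20 15 4 24] head=5 tail=4 count=5
After op 17 (write(21)): arr=[5 23 20 15 21 24] head=5 tail=5 count=6
After op 18 (write(13)): arr=[5 23 20 15 21 13] head=0 tail=0 count=6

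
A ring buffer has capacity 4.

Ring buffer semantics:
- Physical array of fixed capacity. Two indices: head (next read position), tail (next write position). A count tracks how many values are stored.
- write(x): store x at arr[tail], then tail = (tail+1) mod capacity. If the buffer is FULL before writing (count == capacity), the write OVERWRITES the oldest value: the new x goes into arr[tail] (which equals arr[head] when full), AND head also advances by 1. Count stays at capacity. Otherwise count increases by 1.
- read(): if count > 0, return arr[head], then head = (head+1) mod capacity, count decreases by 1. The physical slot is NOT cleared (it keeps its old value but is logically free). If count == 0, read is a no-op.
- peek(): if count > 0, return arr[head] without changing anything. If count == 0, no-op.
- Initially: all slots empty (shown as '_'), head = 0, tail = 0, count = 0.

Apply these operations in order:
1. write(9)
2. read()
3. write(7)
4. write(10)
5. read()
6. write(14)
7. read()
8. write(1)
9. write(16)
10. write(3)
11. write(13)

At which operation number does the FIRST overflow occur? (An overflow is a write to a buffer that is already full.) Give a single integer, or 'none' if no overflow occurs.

After op 1 (write(9)): arr=[9 _ _ _] head=0 tail=1 count=1
After op 2 (read()): arr=[9 _ _ _] head=1 tail=1 count=0
After op 3 (write(7)): arr=[9 7 _ _] head=1 tail=2 count=1
After op 4 (write(10)): arr=[9 7 10 _] head=1 tail=3 count=2
After op 5 (read()): arr=[9 7 10 _] head=2 tail=3 count=1
After op 6 (write(14)): arr=[9 7 10 14] head=2 tail=0 count=2
After op 7 (read()): arr=[9 7 10 14] head=3 tail=0 count=1
After op 8 (write(1)): arr=[1 7 10 14] head=3 tail=1 count=2
After op 9 (write(16)): arr=[1 16 10 14] head=3 tail=2 count=3
After op 10 (write(3)): arr=[1 16 3 14] head=3 tail=3 count=4
After op 11 (write(13)): arr=[1 16 3 13] head=0 tail=0 count=4

Answer: 11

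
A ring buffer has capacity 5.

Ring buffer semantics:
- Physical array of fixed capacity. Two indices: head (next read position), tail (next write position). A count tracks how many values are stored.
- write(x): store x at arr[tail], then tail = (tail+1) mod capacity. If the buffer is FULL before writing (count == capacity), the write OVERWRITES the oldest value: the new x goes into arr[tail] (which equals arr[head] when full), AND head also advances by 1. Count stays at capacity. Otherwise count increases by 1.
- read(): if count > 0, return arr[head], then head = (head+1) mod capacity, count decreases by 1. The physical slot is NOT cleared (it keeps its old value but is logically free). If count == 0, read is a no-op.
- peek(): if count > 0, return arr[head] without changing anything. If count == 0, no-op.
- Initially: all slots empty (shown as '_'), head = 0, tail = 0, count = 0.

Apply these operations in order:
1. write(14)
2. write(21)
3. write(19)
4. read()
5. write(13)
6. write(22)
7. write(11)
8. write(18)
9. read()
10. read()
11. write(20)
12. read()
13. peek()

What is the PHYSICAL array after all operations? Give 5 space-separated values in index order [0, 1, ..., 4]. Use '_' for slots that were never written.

Answer: 11 18 20 13 22

Derivation:
After op 1 (write(14)): arr=[14 _ _ _ _] head=0 tail=1 count=1
After op 2 (write(21)): arr=[14 21 _ _ _] head=0 tail=2 count=2
After op 3 (write(19)): arr=[14 21 19 _ _] head=0 tail=3 count=3
After op 4 (read()): arr=[14 21 19 _ _] head=1 tail=3 count=2
After op 5 (write(13)): arr=[14 21 19 13 _] head=1 tail=4 count=3
After op 6 (write(22)): arr=[14 21 19 13 22] head=1 tail=0 count=4
After op 7 (write(11)): arr=[11 21 19 13 22] head=1 tail=1 count=5
After op 8 (write(18)): arr=[11 18 19 13 22] head=2 tail=2 count=5
After op 9 (read()): arr=[11 18 19 13 22] head=3 tail=2 count=4
After op 10 (read()): arr=[11 18 19 13 22] head=4 tail=2 count=3
After op 11 (write(20)): arr=[11 18 20 13 22] head=4 tail=3 count=4
After op 12 (read()): arr=[11 18 20 13 22] head=0 tail=3 count=3
After op 13 (peek()): arr=[11 18 20 13 22] head=0 tail=3 count=3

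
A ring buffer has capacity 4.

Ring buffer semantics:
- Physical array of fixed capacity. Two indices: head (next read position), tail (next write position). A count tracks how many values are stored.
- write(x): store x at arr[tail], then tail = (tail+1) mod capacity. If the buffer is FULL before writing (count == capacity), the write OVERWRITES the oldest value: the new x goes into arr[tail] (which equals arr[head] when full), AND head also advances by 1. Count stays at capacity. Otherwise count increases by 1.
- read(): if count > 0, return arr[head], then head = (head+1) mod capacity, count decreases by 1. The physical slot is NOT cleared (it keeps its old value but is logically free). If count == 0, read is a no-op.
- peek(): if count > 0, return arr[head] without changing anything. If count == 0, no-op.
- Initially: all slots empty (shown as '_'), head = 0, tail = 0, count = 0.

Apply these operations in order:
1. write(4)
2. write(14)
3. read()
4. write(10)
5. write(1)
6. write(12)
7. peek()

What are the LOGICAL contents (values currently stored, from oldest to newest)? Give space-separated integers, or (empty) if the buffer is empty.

Answer: 14 10 1 12

Derivation:
After op 1 (write(4)): arr=[4 _ _ _] head=0 tail=1 count=1
After op 2 (write(14)): arr=[4 14 _ _] head=0 tail=2 count=2
After op 3 (read()): arr=[4 14 _ _] head=1 tail=2 count=1
After op 4 (write(10)): arr=[4 14 10 _] head=1 tail=3 count=2
After op 5 (write(1)): arr=[4 14 10 1] head=1 tail=0 count=3
After op 6 (write(12)): arr=[12 14 10 1] head=1 tail=1 count=4
After op 7 (peek()): arr=[12 14 10 1] head=1 tail=1 count=4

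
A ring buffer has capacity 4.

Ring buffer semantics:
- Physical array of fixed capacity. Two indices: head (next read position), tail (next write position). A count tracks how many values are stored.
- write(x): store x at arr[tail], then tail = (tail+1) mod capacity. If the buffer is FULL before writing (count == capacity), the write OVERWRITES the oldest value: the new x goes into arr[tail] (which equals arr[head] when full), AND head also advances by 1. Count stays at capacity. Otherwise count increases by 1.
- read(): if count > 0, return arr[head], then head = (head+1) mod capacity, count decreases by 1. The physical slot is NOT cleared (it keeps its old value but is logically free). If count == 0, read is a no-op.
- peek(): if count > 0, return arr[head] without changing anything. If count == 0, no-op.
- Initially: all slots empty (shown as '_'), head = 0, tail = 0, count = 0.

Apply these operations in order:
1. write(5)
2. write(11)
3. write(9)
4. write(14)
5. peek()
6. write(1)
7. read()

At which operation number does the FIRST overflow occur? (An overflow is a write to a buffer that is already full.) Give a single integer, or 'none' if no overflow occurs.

Answer: 6

Derivation:
After op 1 (write(5)): arr=[5 _ _ _] head=0 tail=1 count=1
After op 2 (write(11)): arr=[5 11 _ _] head=0 tail=2 count=2
After op 3 (write(9)): arr=[5 11 9 _] head=0 tail=3 count=3
After op 4 (write(14)): arr=[5 11 9 14] head=0 tail=0 count=4
After op 5 (peek()): arr=[5 11 9 14] head=0 tail=0 count=4
After op 6 (write(1)): arr=[1 11 9 14] head=1 tail=1 count=4
After op 7 (read()): arr=[1 11 9 14] head=2 tail=1 count=3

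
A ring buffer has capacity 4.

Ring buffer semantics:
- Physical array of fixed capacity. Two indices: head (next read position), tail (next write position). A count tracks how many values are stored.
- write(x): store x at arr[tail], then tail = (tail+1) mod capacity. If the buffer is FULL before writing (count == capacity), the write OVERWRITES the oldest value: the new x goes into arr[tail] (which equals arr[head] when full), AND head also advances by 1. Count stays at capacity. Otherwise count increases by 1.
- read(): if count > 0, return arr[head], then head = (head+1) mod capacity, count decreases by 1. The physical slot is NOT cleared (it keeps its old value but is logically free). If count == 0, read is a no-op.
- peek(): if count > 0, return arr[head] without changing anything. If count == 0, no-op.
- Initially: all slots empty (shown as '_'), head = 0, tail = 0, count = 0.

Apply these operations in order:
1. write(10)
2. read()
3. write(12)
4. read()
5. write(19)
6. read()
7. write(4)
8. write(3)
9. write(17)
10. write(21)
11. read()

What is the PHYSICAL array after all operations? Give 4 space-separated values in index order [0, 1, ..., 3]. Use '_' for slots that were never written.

After op 1 (write(10)): arr=[10 _ _ _] head=0 tail=1 count=1
After op 2 (read()): arr=[10 _ _ _] head=1 tail=1 count=0
After op 3 (write(12)): arr=[10 12 _ _] head=1 tail=2 count=1
After op 4 (read()): arr=[10 12 _ _] head=2 tail=2 count=0
After op 5 (write(19)): arr=[10 12 19 _] head=2 tail=3 count=1
After op 6 (read()): arr=[10 12 19 _] head=3 tail=3 count=0
After op 7 (write(4)): arr=[10 12 19 4] head=3 tail=0 count=1
After op 8 (write(3)): arr=[3 12 19 4] head=3 tail=1 count=2
After op 9 (write(17)): arr=[3 17 19 4] head=3 tail=2 count=3
After op 10 (write(21)): arr=[3 17 21 4] head=3 tail=3 count=4
After op 11 (read()): arr=[3 17 21 4] head=0 tail=3 count=3

Answer: 3 17 21 4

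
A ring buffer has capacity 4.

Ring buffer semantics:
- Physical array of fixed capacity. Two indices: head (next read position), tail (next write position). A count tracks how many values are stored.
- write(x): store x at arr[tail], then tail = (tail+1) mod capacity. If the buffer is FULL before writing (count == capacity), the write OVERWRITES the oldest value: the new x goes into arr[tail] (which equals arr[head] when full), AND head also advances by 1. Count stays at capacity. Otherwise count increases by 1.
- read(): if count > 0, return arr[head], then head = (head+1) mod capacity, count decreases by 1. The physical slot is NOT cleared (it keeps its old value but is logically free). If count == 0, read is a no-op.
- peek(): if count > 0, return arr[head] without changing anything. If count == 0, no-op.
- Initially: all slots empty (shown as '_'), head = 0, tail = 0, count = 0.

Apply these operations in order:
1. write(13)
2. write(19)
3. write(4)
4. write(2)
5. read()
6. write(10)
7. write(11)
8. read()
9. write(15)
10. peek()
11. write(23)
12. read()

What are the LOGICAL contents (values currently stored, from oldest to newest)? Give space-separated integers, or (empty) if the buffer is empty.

Answer: 11 15 23

Derivation:
After op 1 (write(13)): arr=[13 _ _ _] head=0 tail=1 count=1
After op 2 (write(19)): arr=[13 19 _ _] head=0 tail=2 count=2
After op 3 (write(4)): arr=[13 19 4 _] head=0 tail=3 count=3
After op 4 (write(2)): arr=[13 19 4 2] head=0 tail=0 count=4
After op 5 (read()): arr=[13 19 4 2] head=1 tail=0 count=3
After op 6 (write(10)): arr=[10 19 4 2] head=1 tail=1 count=4
After op 7 (write(11)): arr=[10 11 4 2] head=2 tail=2 count=4
After op 8 (read()): arr=[10 11 4 2] head=3 tail=2 count=3
After op 9 (write(15)): arr=[10 11 15 2] head=3 tail=3 count=4
After op 10 (peek()): arr=[10 11 15 2] head=3 tail=3 count=4
After op 11 (write(23)): arr=[10 11 15 23] head=0 tail=0 count=4
After op 12 (read()): arr=[10 11 15 23] head=1 tail=0 count=3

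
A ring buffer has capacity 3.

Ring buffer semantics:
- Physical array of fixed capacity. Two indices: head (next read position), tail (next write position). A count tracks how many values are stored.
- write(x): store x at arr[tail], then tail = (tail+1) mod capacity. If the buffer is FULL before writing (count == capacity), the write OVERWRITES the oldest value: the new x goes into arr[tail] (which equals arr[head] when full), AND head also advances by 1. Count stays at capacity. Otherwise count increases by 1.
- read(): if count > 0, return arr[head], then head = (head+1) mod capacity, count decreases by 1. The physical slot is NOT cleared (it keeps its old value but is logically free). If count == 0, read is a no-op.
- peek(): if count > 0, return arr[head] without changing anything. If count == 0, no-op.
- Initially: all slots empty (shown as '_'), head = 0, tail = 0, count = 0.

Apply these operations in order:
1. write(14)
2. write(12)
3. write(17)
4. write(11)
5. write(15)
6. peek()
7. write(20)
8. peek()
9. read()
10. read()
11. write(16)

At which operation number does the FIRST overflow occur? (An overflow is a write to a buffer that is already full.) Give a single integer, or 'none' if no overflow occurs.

After op 1 (write(14)): arr=[14 _ _] head=0 tail=1 count=1
After op 2 (write(12)): arr=[14 12 _] head=0 tail=2 count=2
After op 3 (write(17)): arr=[14 12 17] head=0 tail=0 count=3
After op 4 (write(11)): arr=[11 12 17] head=1 tail=1 count=3
After op 5 (write(15)): arr=[11 15 17] head=2 tail=2 count=3
After op 6 (peek()): arr=[11 15 17] head=2 tail=2 count=3
After op 7 (write(20)): arr=[11 15 20] head=0 tail=0 count=3
After op 8 (peek()): arr=[11 15 20] head=0 tail=0 count=3
After op 9 (read()): arr=[11 15 20] head=1 tail=0 count=2
After op 10 (read()): arr=[11 15 20] head=2 tail=0 count=1
After op 11 (write(16)): arr=[16 15 20] head=2 tail=1 count=2

Answer: 4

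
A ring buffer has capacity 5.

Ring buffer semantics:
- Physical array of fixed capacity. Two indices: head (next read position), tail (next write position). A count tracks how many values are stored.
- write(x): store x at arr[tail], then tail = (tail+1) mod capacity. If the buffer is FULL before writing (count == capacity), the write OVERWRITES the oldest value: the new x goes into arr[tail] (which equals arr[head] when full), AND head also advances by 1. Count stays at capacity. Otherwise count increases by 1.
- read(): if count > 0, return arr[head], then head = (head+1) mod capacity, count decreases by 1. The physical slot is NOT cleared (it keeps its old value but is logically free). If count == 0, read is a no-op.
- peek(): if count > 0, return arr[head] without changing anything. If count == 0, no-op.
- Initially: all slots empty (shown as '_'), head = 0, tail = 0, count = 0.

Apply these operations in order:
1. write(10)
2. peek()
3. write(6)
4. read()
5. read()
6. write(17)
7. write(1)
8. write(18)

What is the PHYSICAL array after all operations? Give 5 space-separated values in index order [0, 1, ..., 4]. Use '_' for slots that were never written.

Answer: 10 6 17 1 18

Derivation:
After op 1 (write(10)): arr=[10 _ _ _ _] head=0 tail=1 count=1
After op 2 (peek()): arr=[10 _ _ _ _] head=0 tail=1 count=1
After op 3 (write(6)): arr=[10 6 _ _ _] head=0 tail=2 count=2
After op 4 (read()): arr=[10 6 _ _ _] head=1 tail=2 count=1
After op 5 (read()): arr=[10 6 _ _ _] head=2 tail=2 count=0
After op 6 (write(17)): arr=[10 6 17 _ _] head=2 tail=3 count=1
After op 7 (write(1)): arr=[10 6 17 1 _] head=2 tail=4 count=2
After op 8 (write(18)): arr=[10 6 17 1 18] head=2 tail=0 count=3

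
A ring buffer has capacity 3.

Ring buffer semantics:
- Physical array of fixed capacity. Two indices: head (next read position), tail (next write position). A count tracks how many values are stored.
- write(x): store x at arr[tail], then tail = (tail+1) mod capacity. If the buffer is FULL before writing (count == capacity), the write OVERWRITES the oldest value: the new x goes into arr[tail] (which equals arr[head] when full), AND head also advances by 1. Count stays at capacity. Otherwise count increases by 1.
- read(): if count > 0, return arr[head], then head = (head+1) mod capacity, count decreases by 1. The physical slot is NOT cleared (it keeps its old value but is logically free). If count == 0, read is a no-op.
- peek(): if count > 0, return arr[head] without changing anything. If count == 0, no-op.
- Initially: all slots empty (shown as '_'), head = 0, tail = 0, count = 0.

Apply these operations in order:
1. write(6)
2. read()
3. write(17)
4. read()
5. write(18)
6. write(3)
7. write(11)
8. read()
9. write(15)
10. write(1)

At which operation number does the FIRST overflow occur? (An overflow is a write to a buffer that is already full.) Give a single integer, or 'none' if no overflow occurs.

Answer: 10

Derivation:
After op 1 (write(6)): arr=[6 _ _] head=0 tail=1 count=1
After op 2 (read()): arr=[6 _ _] head=1 tail=1 count=0
After op 3 (write(17)): arr=[6 17 _] head=1 tail=2 count=1
After op 4 (read()): arr=[6 17 _] head=2 tail=2 count=0
After op 5 (write(18)): arr=[6 17 18] head=2 tail=0 count=1
After op 6 (write(3)): arr=[3 17 18] head=2 tail=1 count=2
After op 7 (write(11)): arr=[3 11 18] head=2 tail=2 count=3
After op 8 (read()): arr=[3 11 18] head=0 tail=2 count=2
After op 9 (write(15)): arr=[3 11 15] head=0 tail=0 count=3
After op 10 (write(1)): arr=[1 11 15] head=1 tail=1 count=3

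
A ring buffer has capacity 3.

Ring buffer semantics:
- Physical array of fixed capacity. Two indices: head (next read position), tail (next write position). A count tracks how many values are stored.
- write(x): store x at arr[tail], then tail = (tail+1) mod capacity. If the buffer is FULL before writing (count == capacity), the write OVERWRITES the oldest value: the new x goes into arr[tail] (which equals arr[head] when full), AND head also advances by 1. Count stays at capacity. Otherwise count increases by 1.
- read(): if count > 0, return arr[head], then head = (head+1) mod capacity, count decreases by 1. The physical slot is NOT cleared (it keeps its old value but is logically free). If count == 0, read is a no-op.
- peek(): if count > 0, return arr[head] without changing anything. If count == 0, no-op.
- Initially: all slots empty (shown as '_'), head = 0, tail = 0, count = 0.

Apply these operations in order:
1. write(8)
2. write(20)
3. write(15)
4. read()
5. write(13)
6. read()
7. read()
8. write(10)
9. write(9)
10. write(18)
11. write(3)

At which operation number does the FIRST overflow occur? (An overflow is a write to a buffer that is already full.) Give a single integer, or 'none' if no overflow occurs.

Answer: 10

Derivation:
After op 1 (write(8)): arr=[8 _ _] head=0 tail=1 count=1
After op 2 (write(20)): arr=[8 20 _] head=0 tail=2 count=2
After op 3 (write(15)): arr=[8 20 15] head=0 tail=0 count=3
After op 4 (read()): arr=[8 20 15] head=1 tail=0 count=2
After op 5 (write(13)): arr=[13 20 15] head=1 tail=1 count=3
After op 6 (read()): arr=[13 20 15] head=2 tail=1 count=2
After op 7 (read()): arr=[13 20 15] head=0 tail=1 count=1
After op 8 (write(10)): arr=[13 10 15] head=0 tail=2 count=2
After op 9 (write(9)): arr=[13 10 9] head=0 tail=0 count=3
After op 10 (write(18)): arr=[18 10 9] head=1 tail=1 count=3
After op 11 (write(3)): arr=[18 3 9] head=2 tail=2 count=3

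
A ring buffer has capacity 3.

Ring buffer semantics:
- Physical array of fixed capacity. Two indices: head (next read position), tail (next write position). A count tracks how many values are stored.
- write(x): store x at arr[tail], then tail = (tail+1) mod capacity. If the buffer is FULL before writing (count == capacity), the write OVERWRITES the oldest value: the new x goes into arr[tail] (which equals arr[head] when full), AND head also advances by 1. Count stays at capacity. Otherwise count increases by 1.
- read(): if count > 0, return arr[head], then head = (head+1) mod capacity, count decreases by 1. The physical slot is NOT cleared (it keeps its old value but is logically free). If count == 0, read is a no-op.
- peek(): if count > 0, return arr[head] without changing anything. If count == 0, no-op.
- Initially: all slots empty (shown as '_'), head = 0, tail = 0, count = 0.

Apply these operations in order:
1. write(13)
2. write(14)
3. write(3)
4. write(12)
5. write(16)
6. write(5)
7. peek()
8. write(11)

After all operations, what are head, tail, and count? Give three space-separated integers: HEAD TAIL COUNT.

After op 1 (write(13)): arr=[13 _ _] head=0 tail=1 count=1
After op 2 (write(14)): arr=[13 14 _] head=0 tail=2 count=2
After op 3 (write(3)): arr=[13 14 3] head=0 tail=0 count=3
After op 4 (write(12)): arr=[12 14 3] head=1 tail=1 count=3
After op 5 (write(16)): arr=[12 16 3] head=2 tail=2 count=3
After op 6 (write(5)): arr=[12 16 5] head=0 tail=0 count=3
After op 7 (peek()): arr=[12 16 5] head=0 tail=0 count=3
After op 8 (write(11)): arr=[11 16 5] head=1 tail=1 count=3

Answer: 1 1 3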